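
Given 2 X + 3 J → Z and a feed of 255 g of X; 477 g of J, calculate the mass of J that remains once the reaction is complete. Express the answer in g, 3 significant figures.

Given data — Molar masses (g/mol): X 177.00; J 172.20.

105 g

n(X) = 255.0 / 177.00 = 1.441 mol
n(J) = 477.0 / 172.20 = 2.770 mol
n/ν for X = 1.441/2 = 0.7205
n/ν for J = 2.770/3 = 0.9233
Smallest n/ν is X → limiting reagent.
J consumed = (3/2) × 1.441 = 2.162 mol
J remaining = 2.770 − 2.162 = 0.6080 mol
mass = 0.6080 × 172.20 = 104.7 g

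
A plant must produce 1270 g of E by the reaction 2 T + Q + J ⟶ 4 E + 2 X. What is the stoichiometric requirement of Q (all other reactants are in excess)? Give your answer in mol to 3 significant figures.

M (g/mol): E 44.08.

7.20 mol

n(E) = 1270 / 44.08 = 28.81 mol
n(Q) = (1/4) × 28.81 = 7.203 mol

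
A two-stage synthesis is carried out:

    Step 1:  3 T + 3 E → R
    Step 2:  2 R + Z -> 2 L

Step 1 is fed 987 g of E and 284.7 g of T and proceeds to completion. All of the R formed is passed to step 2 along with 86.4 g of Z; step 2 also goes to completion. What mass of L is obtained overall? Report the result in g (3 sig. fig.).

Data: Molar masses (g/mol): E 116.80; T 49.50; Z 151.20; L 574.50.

657 g

Step 1:
n(E) = 987.0 / 116.80 = 8.450 mol
n(T) = 284.7 / 49.50 = 5.752 mol
n/ν → E: 2.817, T: 1.917; T is limiting.
n(R) produced = (1/3) × 5.752 = 1.917 mol
Step 2:
n(R) available = 1.917 mol
n(Z) = 86.40 / 151.20 = 0.5714 mol
n/ν → R: 0.9585, Z: 0.5714; Z is limiting.
n(L) = (2/1) × 0.5714 = 1.143 mol
mass = 1.143 × 574.50 = 656.7 g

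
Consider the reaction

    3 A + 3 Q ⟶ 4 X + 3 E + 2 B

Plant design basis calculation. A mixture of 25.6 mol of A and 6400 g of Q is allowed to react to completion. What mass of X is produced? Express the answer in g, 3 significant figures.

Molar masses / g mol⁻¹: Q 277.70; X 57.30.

n(A) = 25.60 mol
n(Q) = 6400 / 277.70 = 23.05 mol
n/ν for A = 25.60/3 = 8.533
n/ν for Q = 23.05/3 = 7.683
Smallest n/ν is Q → limiting reagent.
n(X) = (4/3) × 23.05 = 30.73 mol
mass = 30.73 × 57.30 = 1761 g

1760 g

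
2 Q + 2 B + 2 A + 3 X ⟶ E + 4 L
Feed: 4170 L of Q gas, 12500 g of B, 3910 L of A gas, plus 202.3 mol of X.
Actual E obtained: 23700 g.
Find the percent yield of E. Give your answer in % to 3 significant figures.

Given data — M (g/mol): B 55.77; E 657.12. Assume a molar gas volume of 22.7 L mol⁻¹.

n(Q) = 4170 / 22.7 = 183.7 mol
n(B) = 12500 / 55.77 = 224.1 mol
n(A) = 3910 / 22.7 = 172.2 mol
n(X) = 202.3 mol
n/ν for Q = 183.7/2 = 91.85
n/ν for B = 224.1/2 = 112.1
n/ν for A = 172.2/2 = 86.10
n/ν for X = 202.3/3 = 67.43
Smallest n/ν is X → limiting reagent.
theoretical n(E) = (1/3) × 202.3 = 67.43 mol → 44310 g
% yield = 23700 / 44310 × 100 = 53.49 %

53.5 %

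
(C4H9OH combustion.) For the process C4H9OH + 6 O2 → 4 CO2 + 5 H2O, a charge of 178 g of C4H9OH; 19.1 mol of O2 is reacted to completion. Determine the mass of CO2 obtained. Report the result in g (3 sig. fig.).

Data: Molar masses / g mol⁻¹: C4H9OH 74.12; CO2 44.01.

n(C4H9OH) = 178.0 / 74.12 = 2.402 mol
n(O2) = 19.10 mol
n/ν for C4H9OH = 2.402/1 = 2.402
n/ν for O2 = 19.10/6 = 3.183
Smallest n/ν is C4H9OH → limiting reagent.
n(CO2) = (4/1) × 2.402 = 9.608 mol
mass = 9.608 × 44.01 = 422.8 g

423 g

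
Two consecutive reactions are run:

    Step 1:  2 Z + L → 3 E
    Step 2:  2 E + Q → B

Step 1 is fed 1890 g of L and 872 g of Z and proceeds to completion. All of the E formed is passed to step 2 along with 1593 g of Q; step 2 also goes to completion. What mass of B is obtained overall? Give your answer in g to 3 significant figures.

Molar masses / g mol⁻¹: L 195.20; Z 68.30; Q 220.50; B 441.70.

3190 g

Step 1:
n(L) = 1890 / 195.20 = 9.682 mol
n(Z) = 872.0 / 68.30 = 12.77 mol
n/ν → L: 9.682, Z: 6.385; Z is limiting.
n(E) produced = (3/2) × 12.77 = 19.16 mol
Step 2:
n(E) available = 19.16 mol
n(Q) = 1593 / 220.50 = 7.224 mol
n/ν → E: 9.580, Q: 7.224; Q is limiting.
n(B) = (1/1) × 7.224 = 7.224 mol
mass = 7.224 × 441.70 = 3191 g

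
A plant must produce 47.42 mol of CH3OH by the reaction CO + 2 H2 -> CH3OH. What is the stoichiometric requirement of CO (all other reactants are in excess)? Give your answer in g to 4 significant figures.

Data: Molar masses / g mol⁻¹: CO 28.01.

1328 g

n(CH3OH) = 47.42 mol
n(CO) = (1/1) × 47.42 = 47.42 mol
mass = 47.42 × 28.01 = 1328 g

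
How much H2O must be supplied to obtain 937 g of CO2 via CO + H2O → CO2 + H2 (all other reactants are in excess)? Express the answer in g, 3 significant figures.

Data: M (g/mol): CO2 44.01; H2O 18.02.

n(CO2) = 937 / 44.01 = 21.29 mol
n(H2O) = (1/1) × 21.29 = 21.29 mol
mass = 21.29 × 18.02 = 383.6 g

384 g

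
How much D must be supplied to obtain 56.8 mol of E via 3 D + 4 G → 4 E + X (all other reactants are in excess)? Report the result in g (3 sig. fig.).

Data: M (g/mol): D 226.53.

9650 g

n(E) = 56.80 mol
n(D) = (3/4) × 56.80 = 42.60 mol
mass = 42.60 × 226.53 = 9650 g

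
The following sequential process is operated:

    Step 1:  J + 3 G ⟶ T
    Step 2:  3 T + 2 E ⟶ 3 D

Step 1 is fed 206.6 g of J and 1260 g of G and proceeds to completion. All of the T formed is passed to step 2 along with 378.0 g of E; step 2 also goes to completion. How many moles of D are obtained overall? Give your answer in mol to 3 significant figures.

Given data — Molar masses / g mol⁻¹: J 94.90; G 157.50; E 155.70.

2.18 mol

Step 1:
n(J) = 206.6 / 94.90 = 2.177 mol
n(G) = 1260 / 157.50 = 8.000 mol
n/ν for J = 2.177/1 = 2.177
n/ν for G = 8.000/3 = 2.667
Smallest n/ν is J → limiting reagent.
n(T) produced = (1/1) × 2.177 = 2.177 mol
Step 2:
n(T) available = 2.177 mol
n(E) = 378.0 / 155.70 = 2.428 mol
n/ν for T = 2.177/3 = 0.7257
n/ν for E = 2.428/2 = 1.214
Smallest n/ν is T → limiting reagent.
n(D) = (3/3) × 2.177 = 2.177 mol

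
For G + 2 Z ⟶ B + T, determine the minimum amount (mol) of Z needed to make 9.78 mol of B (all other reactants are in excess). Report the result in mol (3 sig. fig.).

n(B) = 9.780 mol
n(Z) = (2/1) × 9.780 = 19.56 mol

19.6 mol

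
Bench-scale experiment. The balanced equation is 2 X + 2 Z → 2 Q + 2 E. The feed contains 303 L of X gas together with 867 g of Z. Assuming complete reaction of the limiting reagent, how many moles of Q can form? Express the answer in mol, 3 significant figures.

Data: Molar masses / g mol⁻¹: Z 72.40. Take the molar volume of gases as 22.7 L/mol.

n(X) = 303.0 / 22.7 = 13.35 mol
n(Z) = 867.0 / 72.40 = 11.98 mol
n/ν for X = 13.35/2 = 6.675
n/ν for Z = 11.98/2 = 5.990
Smallest n/ν is Z → limiting reagent.
n(Q) = (2/2) × 11.98 = 11.98 mol

12.0 mol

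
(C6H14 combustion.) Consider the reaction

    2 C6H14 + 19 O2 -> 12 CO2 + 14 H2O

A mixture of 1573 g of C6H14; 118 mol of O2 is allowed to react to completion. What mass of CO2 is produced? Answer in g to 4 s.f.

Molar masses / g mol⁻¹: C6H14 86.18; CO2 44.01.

n(C6H14) = 1573 / 86.18 = 18.25 mol
n(O2) = 118.0 mol
n/ν for C6H14 = 18.25/2 = 9.125
n/ν for O2 = 118.0/19 = 6.211
Smallest n/ν is O2 → limiting reagent.
n(CO2) = (12/19) × 118.0 = 74.53 mol
mass = 74.53 × 44.01 = 3280 g

3280 g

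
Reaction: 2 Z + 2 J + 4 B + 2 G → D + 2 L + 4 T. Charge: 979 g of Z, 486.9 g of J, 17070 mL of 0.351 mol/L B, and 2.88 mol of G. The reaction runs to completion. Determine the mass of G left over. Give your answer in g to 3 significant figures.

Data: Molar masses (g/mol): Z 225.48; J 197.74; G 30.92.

n(Z) = 979.0 / 225.48 = 4.342 mol
n(J) = 486.9 / 197.74 = 2.462 mol
n(B) = 0.351 × 17070/1000 = 5.992 mol
n(G) = 2.880 mol
n/ν for Z = 4.342/2 = 2.171
n/ν for J = 2.462/2 = 1.231
n/ν for B = 5.992/4 = 1.498
n/ν for G = 2.880/2 = 1.440
Smallest n/ν is J → limiting reagent.
G consumed = (2/2) × 2.462 = 2.462 mol
G remaining = 2.880 − 2.462 = 0.4180 mol
mass = 0.4180 × 30.92 = 12.92 g

12.9 g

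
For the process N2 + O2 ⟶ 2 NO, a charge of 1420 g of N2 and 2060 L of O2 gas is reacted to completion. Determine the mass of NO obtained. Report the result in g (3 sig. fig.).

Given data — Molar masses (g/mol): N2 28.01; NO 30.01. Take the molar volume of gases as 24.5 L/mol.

3040 g

n(N2) = 1420 / 28.01 = 50.70 mol
n(O2) = 2060 / 24.5 = 84.08 mol
n/ν for N2 = 50.70/1 = 50.70
n/ν for O2 = 84.08/1 = 84.08
Smallest n/ν is N2 → limiting reagent.
n(NO) = (2/1) × 50.70 = 101.4 mol
mass = 101.4 × 30.01 = 3043 g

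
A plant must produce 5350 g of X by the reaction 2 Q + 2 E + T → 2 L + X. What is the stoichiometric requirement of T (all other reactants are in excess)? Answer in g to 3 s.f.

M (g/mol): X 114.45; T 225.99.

n(X) = 5350 / 114.45 = 46.75 mol
n(T) = (1/1) × 46.75 = 46.75 mol
mass = 46.75 × 225.99 = 10570 g

10600 g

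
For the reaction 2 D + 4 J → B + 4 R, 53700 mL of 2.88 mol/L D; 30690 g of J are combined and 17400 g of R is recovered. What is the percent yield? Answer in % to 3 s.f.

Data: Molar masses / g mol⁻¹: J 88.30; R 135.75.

n(D) = 2.88 × 53700/1000 = 154.7 mol
n(J) = 30690 / 88.30 = 347.6 mol
n/ν for D = 154.7/2 = 77.35
n/ν for J = 347.6/4 = 86.90
Smallest n/ν is D → limiting reagent.
theoretical n(R) = (4/2) × 154.7 = 309.4 mol → 42000 g
% yield = 17400 / 42000 × 100 = 41.43 %

41.4 %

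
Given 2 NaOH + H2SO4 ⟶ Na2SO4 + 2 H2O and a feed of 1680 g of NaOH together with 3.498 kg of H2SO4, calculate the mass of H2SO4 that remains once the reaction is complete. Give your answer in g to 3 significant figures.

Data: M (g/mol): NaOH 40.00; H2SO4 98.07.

1440 g

n(NaOH) = 1680 / 40.00 = 42.00 mol
n(H2SO4) = 3.498×1000 / 98.07 = 35.67 mol
n/ν → NaOH: 21.00, H2SO4: 35.67; NaOH is limiting.
H2SO4 consumed = (1/2) × 42.00 = 21.00 mol
H2SO4 remaining = 35.67 − 21.00 = 14.67 mol
mass = 14.67 × 98.07 = 1439 g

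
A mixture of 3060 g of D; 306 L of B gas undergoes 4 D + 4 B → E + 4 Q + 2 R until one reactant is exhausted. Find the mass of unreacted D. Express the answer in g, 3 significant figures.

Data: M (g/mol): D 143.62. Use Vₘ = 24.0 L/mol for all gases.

1230 g

n(D) = 3060 / 143.62 = 21.31 mol
n(B) = 306.0 / 24.0 = 12.75 mol
n/ν for D = 21.31/4 = 5.328
n/ν for B = 12.75/4 = 3.188
Smallest n/ν is B → limiting reagent.
D consumed = (4/4) × 12.75 = 12.75 mol
D remaining = 21.31 − 12.75 = 8.560 mol
mass = 8.560 × 143.62 = 1229 g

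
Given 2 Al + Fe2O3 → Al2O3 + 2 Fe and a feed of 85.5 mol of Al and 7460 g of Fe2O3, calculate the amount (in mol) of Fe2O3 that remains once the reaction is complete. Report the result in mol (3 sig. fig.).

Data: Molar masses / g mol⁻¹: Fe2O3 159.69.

3.97 mol

n(Al) = 85.50 mol
n(Fe2O3) = 7460 / 159.69 = 46.72 mol
n/ν → Al: 42.75, Fe2O3: 46.72; Al is limiting.
Fe2O3 consumed = (1/2) × 85.50 = 42.75 mol
Fe2O3 remaining = 46.72 − 42.75 = 3.970 mol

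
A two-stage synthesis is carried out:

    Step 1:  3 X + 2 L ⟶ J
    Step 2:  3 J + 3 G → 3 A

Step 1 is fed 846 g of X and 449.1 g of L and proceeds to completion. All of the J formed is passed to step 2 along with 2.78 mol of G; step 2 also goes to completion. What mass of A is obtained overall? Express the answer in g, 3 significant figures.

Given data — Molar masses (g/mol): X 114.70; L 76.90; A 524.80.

Step 1:
n(X) = 846.0 / 114.70 = 7.376 mol
n(L) = 449.1 / 76.90 = 5.840 mol
n/ν → X: 2.459, L: 2.920; X is limiting.
n(J) produced = (1/3) × 7.376 = 2.459 mol
Step 2:
n(J) available = 2.459 mol
n(G) = 2.780 mol
n/ν → J: 0.8197, G: 0.9267; J is limiting.
n(A) = (3/3) × 2.459 = 2.459 mol
mass = 2.459 × 524.80 = 1290 g

1290 g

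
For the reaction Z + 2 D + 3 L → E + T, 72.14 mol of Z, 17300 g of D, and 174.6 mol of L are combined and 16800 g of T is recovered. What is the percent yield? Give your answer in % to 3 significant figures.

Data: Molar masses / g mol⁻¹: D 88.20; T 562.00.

51.4 %

n(Z) = 72.14 mol
n(D) = 17300 / 88.20 = 196.1 mol
n(L) = 174.6 mol
n/ν → Z: 72.14, D: 98.05, L: 58.20; L is limiting.
theoretical n(T) = (1/3) × 174.6 = 58.20 mol → 32710 g
% yield = 16800 / 32710 × 100 = 51.36 %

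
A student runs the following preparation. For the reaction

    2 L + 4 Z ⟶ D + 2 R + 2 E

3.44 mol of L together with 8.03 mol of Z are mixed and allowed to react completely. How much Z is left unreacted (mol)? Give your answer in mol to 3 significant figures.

1.15 mol

n(L) = 3.440 mol
n(Z) = 8.030 mol
n/ν for L = 3.440/2 = 1.720
n/ν for Z = 8.030/4 = 2.008
Smallest n/ν is L → limiting reagent.
Z consumed = (4/2) × 3.440 = 6.880 mol
Z remaining = 8.030 − 6.880 = 1.150 mol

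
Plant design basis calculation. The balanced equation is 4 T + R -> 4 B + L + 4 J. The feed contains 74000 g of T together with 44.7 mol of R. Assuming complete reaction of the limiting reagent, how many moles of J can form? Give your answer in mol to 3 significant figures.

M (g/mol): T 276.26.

n(T) = 74000 / 276.26 = 267.9 mol
n(R) = 44.70 mol
n/ν for T = 267.9/4 = 66.98
n/ν for R = 44.70/1 = 44.70
Smallest n/ν is R → limiting reagent.
n(J) = (4/1) × 44.70 = 178.8 mol

179 mol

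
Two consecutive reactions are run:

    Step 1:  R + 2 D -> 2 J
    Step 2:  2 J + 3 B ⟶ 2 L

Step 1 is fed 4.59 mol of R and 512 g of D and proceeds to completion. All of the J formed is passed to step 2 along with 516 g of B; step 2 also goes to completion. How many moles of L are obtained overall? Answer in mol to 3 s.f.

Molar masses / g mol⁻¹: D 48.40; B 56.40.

6.10 mol

Step 1:
n(R) = 4.590 mol
n(D) = 512.0 / 48.40 = 10.58 mol
n/ν for R = 4.590/1 = 4.590
n/ν for D = 10.58/2 = 5.290
Smallest n/ν is R → limiting reagent.
n(J) produced = (2/1) × 4.590 = 9.180 mol
Step 2:
n(J) available = 9.180 mol
n(B) = 516.0 / 56.40 = 9.149 mol
n/ν for J = 9.180/2 = 4.590
n/ν for B = 9.149/3 = 3.050
Smallest n/ν is B → limiting reagent.
n(L) = (2/3) × 9.149 = 6.099 mol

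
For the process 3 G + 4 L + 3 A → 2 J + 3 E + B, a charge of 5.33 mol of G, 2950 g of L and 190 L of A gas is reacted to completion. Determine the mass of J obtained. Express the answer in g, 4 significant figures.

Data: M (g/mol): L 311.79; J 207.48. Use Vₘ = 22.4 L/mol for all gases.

n(G) = 5.330 mol
n(L) = 2950 / 311.79 = 9.461 mol
n(A) = 190.0 / 22.4 = 8.482 mol
n/ν for G = 5.330/3 = 1.777
n/ν for L = 9.461/4 = 2.365
n/ν for A = 8.482/3 = 2.827
Smallest n/ν is G → limiting reagent.
n(J) = (2/3) × 5.330 = 3.553 mol
mass = 3.553 × 207.48 = 737.2 g

737.2 g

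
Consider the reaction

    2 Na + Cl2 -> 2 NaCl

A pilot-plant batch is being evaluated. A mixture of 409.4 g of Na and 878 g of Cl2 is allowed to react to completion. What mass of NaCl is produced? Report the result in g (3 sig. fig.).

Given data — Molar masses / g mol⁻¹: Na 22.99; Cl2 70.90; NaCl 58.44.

n(Na) = 409.4 / 22.99 = 17.81 mol
n(Cl2) = 878.0 / 70.90 = 12.38 mol
n/ν for Na = 17.81/2 = 8.905
n/ν for Cl2 = 12.38/1 = 12.38
Smallest n/ν is Na → limiting reagent.
n(NaCl) = (2/2) × 17.81 = 17.81 mol
mass = 17.81 × 58.44 = 1041 g

1040 g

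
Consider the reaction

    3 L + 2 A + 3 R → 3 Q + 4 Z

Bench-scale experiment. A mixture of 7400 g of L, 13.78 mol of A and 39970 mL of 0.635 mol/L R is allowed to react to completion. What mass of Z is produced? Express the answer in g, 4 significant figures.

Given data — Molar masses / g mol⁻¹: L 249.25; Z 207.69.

n(L) = 7400 / 249.25 = 29.69 mol
n(A) = 13.78 mol
n(R) = 0.635 × 39970/1000 = 25.38 mol
n/ν → L: 9.897, A: 6.890, R: 8.460; A is limiting.
n(Z) = (4/2) × 13.78 = 27.56 mol
mass = 27.56 × 207.69 = 5724 g

5724 g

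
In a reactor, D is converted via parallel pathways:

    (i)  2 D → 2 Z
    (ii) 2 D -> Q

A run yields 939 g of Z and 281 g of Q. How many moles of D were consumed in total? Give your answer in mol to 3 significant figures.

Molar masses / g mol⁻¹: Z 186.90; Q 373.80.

n(Z) = 939 / 186.90 = 5.024 mol
n(Q) = 281 / 373.80 = 0.7517 mol
n(D) via (i) = (2/2)×5.024 = 5.024 mol
n(D) via (ii) = (2/1)×0.7517 = 1.503 mol
total n(D) = 5.024 + 1.503 = 6.527 mol

6.53 mol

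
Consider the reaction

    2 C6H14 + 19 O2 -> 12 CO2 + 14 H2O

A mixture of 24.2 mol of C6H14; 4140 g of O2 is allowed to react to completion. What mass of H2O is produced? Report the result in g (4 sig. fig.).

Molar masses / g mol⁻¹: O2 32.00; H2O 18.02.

n(C6H14) = 24.20 mol
n(O2) = 4140 / 32.00 = 129.4 mol
n/ν → C6H14: 12.10, O2: 6.811; O2 is limiting.
n(H2O) = (14/19) × 129.4 = 95.35 mol
mass = 95.35 × 18.02 = 1718 g

1718 g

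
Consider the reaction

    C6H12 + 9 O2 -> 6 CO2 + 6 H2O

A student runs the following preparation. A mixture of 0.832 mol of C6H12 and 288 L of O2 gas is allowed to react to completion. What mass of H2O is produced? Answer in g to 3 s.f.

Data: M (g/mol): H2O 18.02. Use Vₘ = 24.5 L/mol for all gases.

n(C6H12) = 0.8320 mol
n(O2) = 288.0 / 24.5 = 11.76 mol
n/ν for C6H12 = 0.8320/1 = 0.8320
n/ν for O2 = 11.76/9 = 1.307
Smallest n/ν is C6H12 → limiting reagent.
n(H2O) = (6/1) × 0.8320 = 4.992 mol
mass = 4.992 × 18.02 = 89.96 g

90.0 g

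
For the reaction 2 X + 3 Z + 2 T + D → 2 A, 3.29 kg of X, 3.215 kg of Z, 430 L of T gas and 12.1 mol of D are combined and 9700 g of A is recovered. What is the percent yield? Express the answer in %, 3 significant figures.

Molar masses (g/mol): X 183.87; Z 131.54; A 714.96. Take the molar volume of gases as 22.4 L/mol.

83.3 %

n(X) = 3.290×1000 / 183.87 = 17.89 mol
n(Z) = 3.215×1000 / 131.54 = 24.44 mol
n(T) = 430.0 / 22.4 = 19.20 mol
n(D) = 12.10 mol
n/ν for X = 17.89/2 = 8.945
n/ν for Z = 24.44/3 = 8.147
n/ν for T = 19.20/2 = 9.600
n/ν for D = 12.10/1 = 12.10
Smallest n/ν is Z → limiting reagent.
theoretical n(A) = (2/3) × 24.44 = 16.29 mol → 11650 g
% yield = 9700 / 11650 × 100 = 83.26 %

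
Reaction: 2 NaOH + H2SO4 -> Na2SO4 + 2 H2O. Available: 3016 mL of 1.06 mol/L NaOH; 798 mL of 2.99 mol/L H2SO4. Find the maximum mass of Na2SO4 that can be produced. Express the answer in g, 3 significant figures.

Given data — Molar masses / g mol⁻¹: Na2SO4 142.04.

n(NaOH) = 1.06 × 3016/1000 = 3.197 mol
n(H2SO4) = 2.99 × 798.0/1000 = 2.386 mol
n/ν for NaOH = 3.197/2 = 1.599
n/ν for H2SO4 = 2.386/1 = 2.386
Smallest n/ν is NaOH → limiting reagent.
n(Na2SO4) = (1/2) × 3.197 = 1.599 mol
mass = 1.599 × 142.04 = 227.1 g

227 g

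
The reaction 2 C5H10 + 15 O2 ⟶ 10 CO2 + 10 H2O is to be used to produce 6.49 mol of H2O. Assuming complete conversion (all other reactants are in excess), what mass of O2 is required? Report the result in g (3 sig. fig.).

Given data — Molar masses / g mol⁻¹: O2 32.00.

312 g

n(H2O) = 6.490 mol
n(O2) = (15/10) × 6.490 = 9.735 mol
mass = 9.735 × 32.00 = 311.5 g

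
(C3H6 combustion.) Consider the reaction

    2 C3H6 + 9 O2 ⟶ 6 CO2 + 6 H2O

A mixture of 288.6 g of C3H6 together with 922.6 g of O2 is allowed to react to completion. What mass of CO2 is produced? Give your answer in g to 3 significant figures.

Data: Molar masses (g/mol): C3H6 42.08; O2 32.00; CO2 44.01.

n(C3H6) = 288.6 / 42.08 = 6.858 mol
n(O2) = 922.6 / 32.00 = 28.83 mol
n/ν → C3H6: 3.429, O2: 3.203; O2 is limiting.
n(CO2) = (6/9) × 28.83 = 19.22 mol
mass = 19.22 × 44.01 = 845.9 g

846 g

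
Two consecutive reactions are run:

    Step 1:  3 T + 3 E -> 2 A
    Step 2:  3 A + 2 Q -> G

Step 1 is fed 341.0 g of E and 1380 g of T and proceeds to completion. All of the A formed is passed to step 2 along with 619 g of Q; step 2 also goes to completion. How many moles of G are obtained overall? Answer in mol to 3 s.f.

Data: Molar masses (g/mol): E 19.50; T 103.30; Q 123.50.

2.51 mol

Step 1:
n(E) = 341.0 / 19.50 = 17.49 mol
n(T) = 1380 / 103.30 = 13.36 mol
n/ν for E = 17.49/3 = 5.830
n/ν for T = 13.36/3 = 4.453
Smallest n/ν is T → limiting reagent.
n(A) produced = (2/3) × 13.36 = 8.907 mol
Step 2:
n(A) available = 8.907 mol
n(Q) = 619.0 / 123.50 = 5.012 mol
n/ν for A = 8.907/3 = 2.969
n/ν for Q = 5.012/2 = 2.506
Smallest n/ν is Q → limiting reagent.
n(G) = (1/2) × 5.012 = 2.506 mol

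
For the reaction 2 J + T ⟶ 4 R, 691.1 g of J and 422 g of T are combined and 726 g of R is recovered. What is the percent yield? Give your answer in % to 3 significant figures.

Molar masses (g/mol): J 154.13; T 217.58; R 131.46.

71.2 %

n(J) = 691.1 / 154.13 = 4.484 mol
n(T) = 422.0 / 217.58 = 1.940 mol
n/ν for J = 4.484/2 = 2.242
n/ν for T = 1.940/1 = 1.940
Smallest n/ν is T → limiting reagent.
theoretical n(R) = (4/1) × 1.940 = 7.760 mol → 1020 g
% yield = 726 / 1020 × 100 = 71.18 %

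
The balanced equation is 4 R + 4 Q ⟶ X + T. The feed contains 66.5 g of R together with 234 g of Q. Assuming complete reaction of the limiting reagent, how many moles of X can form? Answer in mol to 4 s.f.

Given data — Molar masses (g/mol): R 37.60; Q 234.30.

n(R) = 66.50 / 37.60 = 1.769 mol
n(Q) = 234.0 / 234.30 = 0.9987 mol
n/ν for R = 1.769/4 = 0.4423
n/ν for Q = 0.9987/4 = 0.2497
Smallest n/ν is Q → limiting reagent.
n(X) = (1/4) × 0.9987 = 0.2497 mol

0.2497 mol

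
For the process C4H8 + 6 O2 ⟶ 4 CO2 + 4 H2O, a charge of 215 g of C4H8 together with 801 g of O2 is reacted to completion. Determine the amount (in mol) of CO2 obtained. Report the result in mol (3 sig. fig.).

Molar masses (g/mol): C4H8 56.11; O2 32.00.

15.3 mol

n(C4H8) = 215.0 / 56.11 = 3.832 mol
n(O2) = 801.0 / 32.00 = 25.03 mol
n/ν → C4H8: 3.832, O2: 4.172; C4H8 is limiting.
n(CO2) = (4/1) × 3.832 = 15.33 mol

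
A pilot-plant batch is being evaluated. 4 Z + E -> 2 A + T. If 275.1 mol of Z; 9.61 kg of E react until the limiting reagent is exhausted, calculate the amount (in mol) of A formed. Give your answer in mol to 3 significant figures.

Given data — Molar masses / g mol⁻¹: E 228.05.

84.3 mol

n(Z) = 275.1 mol
n(E) = 9.610×1000 / 228.05 = 42.14 mol
n/ν for Z = 275.1/4 = 68.78
n/ν for E = 42.14/1 = 42.14
Smallest n/ν is E → limiting reagent.
n(A) = (2/1) × 42.14 = 84.28 mol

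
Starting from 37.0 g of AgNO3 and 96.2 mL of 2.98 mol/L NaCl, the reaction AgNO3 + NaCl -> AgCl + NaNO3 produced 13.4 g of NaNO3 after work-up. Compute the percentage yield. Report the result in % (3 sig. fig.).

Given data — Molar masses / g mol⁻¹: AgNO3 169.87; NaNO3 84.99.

72.4 %

n(AgNO3) = 37.00 / 169.87 = 0.2178 mol
n(NaCl) = 2.98 × 96.20/1000 = 0.2867 mol
n/ν → AgNO3: 0.2178, NaCl: 0.2867; AgNO3 is limiting.
theoretical n(NaNO3) = (1/1) × 0.2178 = 0.2178 mol → 18.51 g
% yield = 13.4 / 18.51 × 100 = 72.39 %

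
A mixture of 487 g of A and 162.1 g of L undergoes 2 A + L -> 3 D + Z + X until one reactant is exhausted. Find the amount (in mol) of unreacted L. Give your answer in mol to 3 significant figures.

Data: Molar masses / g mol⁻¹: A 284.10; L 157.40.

n(A) = 487.0 / 284.10 = 1.714 mol
n(L) = 162.1 / 157.40 = 1.030 mol
n/ν → A: 0.8570, L: 1.030; A is limiting.
L consumed = (1/2) × 1.714 = 0.8570 mol
L remaining = 1.030 − 0.8570 = 0.1730 mol

0.173 mol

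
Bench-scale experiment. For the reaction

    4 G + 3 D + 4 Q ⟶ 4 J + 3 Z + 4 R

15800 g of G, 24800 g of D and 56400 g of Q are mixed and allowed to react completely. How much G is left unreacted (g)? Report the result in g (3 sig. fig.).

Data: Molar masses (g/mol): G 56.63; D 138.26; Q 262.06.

n(G) = 15800 / 56.63 = 279.0 mol
n(D) = 24800 / 138.26 = 179.4 mol
n(Q) = 56400 / 262.06 = 215.2 mol
n/ν for G = 279.0/4 = 69.75
n/ν for D = 179.4/3 = 59.80
n/ν for Q = 215.2/4 = 53.80
Smallest n/ν is Q → limiting reagent.
G consumed = (4/4) × 215.2 = 215.2 mol
G remaining = 279.0 − 215.2 = 63.80 mol
mass = 63.80 × 56.63 = 3613 g

3610 g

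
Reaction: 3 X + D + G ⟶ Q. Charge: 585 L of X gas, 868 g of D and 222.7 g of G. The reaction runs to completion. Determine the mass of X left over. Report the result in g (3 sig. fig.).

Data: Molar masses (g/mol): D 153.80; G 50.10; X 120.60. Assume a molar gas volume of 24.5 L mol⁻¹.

n(X) = 585.0 / 24.5 = 23.88 mol
n(D) = 868.0 / 153.80 = 5.644 mol
n(G) = 222.7 / 50.10 = 4.445 mol
n/ν for X = 23.88/3 = 7.960
n/ν for D = 5.644/1 = 5.644
n/ν for G = 4.445/1 = 4.445
Smallest n/ν is G → limiting reagent.
X consumed = (3/1) × 4.445 = 13.34 mol
X remaining = 23.88 − 13.34 = 10.54 mol
mass = 10.54 × 120.60 = 1271 g

1270 g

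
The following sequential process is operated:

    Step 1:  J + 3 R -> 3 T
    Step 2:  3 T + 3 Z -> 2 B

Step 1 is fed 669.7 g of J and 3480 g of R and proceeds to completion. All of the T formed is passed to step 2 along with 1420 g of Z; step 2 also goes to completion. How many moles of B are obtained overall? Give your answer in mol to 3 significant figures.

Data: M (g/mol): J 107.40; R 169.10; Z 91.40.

10.4 mol

Step 1:
n(J) = 669.7 / 107.40 = 6.236 mol
n(R) = 3480 / 169.10 = 20.58 mol
n/ν → J: 6.236, R: 6.860; J is limiting.
n(T) produced = (3/1) × 6.236 = 18.71 mol
Step 2:
n(T) available = 18.71 mol
n(Z) = 1420 / 91.40 = 15.54 mol
n/ν → T: 6.237, Z: 5.180; Z is limiting.
n(B) = (2/3) × 15.54 = 10.36 mol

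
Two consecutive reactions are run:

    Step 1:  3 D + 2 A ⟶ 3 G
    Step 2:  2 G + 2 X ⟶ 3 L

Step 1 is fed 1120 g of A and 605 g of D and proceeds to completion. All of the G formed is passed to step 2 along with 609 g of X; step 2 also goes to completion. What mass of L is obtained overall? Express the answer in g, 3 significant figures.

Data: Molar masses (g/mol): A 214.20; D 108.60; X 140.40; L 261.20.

1700 g

Step 1:
n(A) = 1120 / 214.20 = 5.229 mol
n(D) = 605.0 / 108.60 = 5.571 mol
n/ν for A = 5.229/2 = 2.615
n/ν for D = 5.571/3 = 1.857
Smallest n/ν is D → limiting reagent.
n(G) produced = (3/3) × 5.571 = 5.571 mol
Step 2:
n(G) available = 5.571 mol
n(X) = 609.0 / 140.40 = 4.338 mol
n/ν for G = 5.571/2 = 2.786
n/ν for X = 4.338/2 = 2.169
Smallest n/ν is X → limiting reagent.
n(L) = (3/2) × 4.338 = 6.507 mol
mass = 6.507 × 261.20 = 1700 g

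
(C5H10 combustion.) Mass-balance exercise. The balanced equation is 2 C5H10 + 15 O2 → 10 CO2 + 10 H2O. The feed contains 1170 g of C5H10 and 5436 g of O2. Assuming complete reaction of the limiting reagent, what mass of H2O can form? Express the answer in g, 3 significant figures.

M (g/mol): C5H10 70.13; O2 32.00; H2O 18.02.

n(C5H10) = 1170 / 70.13 = 16.68 mol
n(O2) = 5436 / 32.00 = 169.9 mol
n/ν → C5H10: 8.340, O2: 11.33; C5H10 is limiting.
n(H2O) = (10/2) × 16.68 = 83.40 mol
mass = 83.40 × 18.02 = 1503 g

1500 g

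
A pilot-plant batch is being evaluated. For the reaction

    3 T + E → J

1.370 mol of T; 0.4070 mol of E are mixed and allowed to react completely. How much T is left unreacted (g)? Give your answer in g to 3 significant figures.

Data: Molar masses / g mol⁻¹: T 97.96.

n(T) = 1.370 mol
n(E) = 0.4070 mol
n/ν → T: 0.4567, E: 0.4070; E is limiting.
T consumed = (3/1) × 0.4070 = 1.221 mol
T remaining = 1.370 − 1.221 = 0.1490 mol
mass = 0.1490 × 97.96 = 14.60 g

14.6 g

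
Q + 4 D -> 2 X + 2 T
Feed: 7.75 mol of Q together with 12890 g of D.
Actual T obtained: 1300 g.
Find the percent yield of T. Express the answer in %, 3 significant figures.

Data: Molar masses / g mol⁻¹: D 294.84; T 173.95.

n(Q) = 7.750 mol
n(D) = 12890 / 294.84 = 43.72 mol
n/ν for Q = 7.750/1 = 7.750
n/ν for D = 43.72/4 = 10.93
Smallest n/ν is Q → limiting reagent.
theoretical n(T) = (2/1) × 7.750 = 15.50 mol → 2696 g
% yield = 1300 / 2696 × 100 = 48.22 %

48.2 %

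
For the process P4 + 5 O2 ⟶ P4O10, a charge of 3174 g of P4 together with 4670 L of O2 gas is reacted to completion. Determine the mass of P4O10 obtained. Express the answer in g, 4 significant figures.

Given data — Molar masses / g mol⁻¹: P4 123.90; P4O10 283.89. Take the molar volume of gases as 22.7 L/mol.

7273 g

n(P4) = 3174 / 123.90 = 25.62 mol
n(O2) = 4670 / 22.7 = 205.7 mol
n/ν for P4 = 25.62/1 = 25.62
n/ν for O2 = 205.7/5 = 41.14
Smallest n/ν is P4 → limiting reagent.
n(P4O10) = (1/1) × 25.62 = 25.62 mol
mass = 25.62 × 283.89 = 7273 g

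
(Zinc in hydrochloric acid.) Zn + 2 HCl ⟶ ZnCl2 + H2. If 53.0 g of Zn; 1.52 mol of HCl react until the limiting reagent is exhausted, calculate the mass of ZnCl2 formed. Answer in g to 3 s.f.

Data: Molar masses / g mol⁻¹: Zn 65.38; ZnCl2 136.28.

104 g

n(Zn) = 53.00 / 65.38 = 0.8106 mol
n(HCl) = 1.520 mol
n/ν → Zn: 0.8106, HCl: 0.7600; HCl is limiting.
n(ZnCl2) = (1/2) × 1.520 = 0.7600 mol
mass = 0.7600 × 136.28 = 103.6 g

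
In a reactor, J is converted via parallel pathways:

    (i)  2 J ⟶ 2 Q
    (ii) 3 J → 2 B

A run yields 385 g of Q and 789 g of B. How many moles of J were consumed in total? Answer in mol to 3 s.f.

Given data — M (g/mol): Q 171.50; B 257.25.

n(Q) = 385 / 171.50 = 2.245 mol
n(B) = 789 / 257.25 = 3.067 mol
n(J) via (i) = (2/2)×2.245 = 2.245 mol
n(J) via (ii) = (3/2)×3.067 = 4.601 mol
total n(J) = 2.245 + 4.601 = 6.846 mol

6.85 mol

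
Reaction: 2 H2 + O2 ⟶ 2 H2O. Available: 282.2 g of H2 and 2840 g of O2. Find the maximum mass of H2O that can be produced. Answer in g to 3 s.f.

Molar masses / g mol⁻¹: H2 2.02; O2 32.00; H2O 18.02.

n(H2) = 282.2 / 2.02 = 139.7 mol
n(O2) = 2840 / 32.00 = 88.75 mol
n/ν for H2 = 139.7/2 = 69.85
n/ν for O2 = 88.75/1 = 88.75
Smallest n/ν is H2 → limiting reagent.
n(H2O) = (2/2) × 139.7 = 139.7 mol
mass = 139.7 × 18.02 = 2517 g

2520 g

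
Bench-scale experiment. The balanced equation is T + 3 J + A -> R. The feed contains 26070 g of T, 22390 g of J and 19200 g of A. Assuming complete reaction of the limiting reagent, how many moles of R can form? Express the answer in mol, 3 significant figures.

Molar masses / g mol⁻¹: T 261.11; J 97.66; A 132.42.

n(T) = 26070 / 261.11 = 99.84 mol
n(J) = 22390 / 97.66 = 229.3 mol
n(A) = 19200 / 132.42 = 145.0 mol
n/ν → T: 99.84, J: 76.43, A: 145.0; J is limiting.
n(R) = (1/3) × 229.3 = 76.43 mol

76.4 mol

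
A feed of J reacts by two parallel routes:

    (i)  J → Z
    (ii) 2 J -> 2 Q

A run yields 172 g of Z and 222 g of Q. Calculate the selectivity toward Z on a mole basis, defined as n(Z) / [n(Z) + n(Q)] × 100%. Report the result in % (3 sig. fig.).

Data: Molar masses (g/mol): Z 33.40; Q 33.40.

43.7 %

n(Z) = 172 / 33.40 = 5.150 mol
n(Q) = 222 / 33.40 = 6.647 mol
selectivity = 5.150/(5.150+6.647) × 100 = 43.66 %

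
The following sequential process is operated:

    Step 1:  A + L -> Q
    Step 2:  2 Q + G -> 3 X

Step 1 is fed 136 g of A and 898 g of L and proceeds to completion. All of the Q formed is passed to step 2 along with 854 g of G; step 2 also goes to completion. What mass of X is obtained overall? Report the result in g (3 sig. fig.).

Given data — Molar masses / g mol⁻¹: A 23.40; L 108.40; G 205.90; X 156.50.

Step 1:
n(A) = 136.0 / 23.40 = 5.812 mol
n(L) = 898.0 / 108.40 = 8.284 mol
n/ν for A = 5.812/1 = 5.812
n/ν for L = 8.284/1 = 8.284
Smallest n/ν is A → limiting reagent.
n(Q) produced = (1/1) × 5.812 = 5.812 mol
Step 2:
n(Q) available = 5.812 mol
n(G) = 854.0 / 205.90 = 4.148 mol
n/ν for Q = 5.812/2 = 2.906
n/ν for G = 4.148/1 = 4.148
Smallest n/ν is Q → limiting reagent.
n(X) = (3/2) × 5.812 = 8.718 mol
mass = 8.718 × 156.50 = 1364 g

1360 g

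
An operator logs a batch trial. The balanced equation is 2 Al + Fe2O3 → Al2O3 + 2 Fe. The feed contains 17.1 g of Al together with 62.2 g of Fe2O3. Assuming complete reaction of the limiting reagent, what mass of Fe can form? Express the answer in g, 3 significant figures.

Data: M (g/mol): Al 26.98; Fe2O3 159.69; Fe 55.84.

35.4 g

n(Al) = 17.10 / 26.98 = 0.6338 mol
n(Fe2O3) = 62.20 / 159.69 = 0.3895 mol
n/ν for Al = 0.6338/2 = 0.3169
n/ν for Fe2O3 = 0.3895/1 = 0.3895
Smallest n/ν is Al → limiting reagent.
n(Fe) = (2/2) × 0.6338 = 0.6338 mol
mass = 0.6338 × 55.84 = 35.39 g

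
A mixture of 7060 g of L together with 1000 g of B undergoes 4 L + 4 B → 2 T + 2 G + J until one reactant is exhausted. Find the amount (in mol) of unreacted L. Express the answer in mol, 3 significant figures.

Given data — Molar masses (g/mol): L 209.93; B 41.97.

9.80 mol

n(L) = 7060 / 209.93 = 33.63 mol
n(B) = 1000 / 41.97 = 23.83 mol
n/ν for L = 33.63/4 = 8.408
n/ν for B = 23.83/4 = 5.958
Smallest n/ν is B → limiting reagent.
L consumed = (4/4) × 23.83 = 23.83 mol
L remaining = 33.63 − 23.83 = 9.800 mol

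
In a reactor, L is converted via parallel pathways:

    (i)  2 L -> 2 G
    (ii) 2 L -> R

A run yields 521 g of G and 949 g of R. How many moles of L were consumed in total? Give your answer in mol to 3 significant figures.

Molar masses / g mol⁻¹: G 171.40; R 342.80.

n(G) = 521 / 171.40 = 3.040 mol
n(R) = 949 / 342.80 = 2.768 mol
n(L) via (i) = (2/2)×3.040 = 3.040 mol
n(L) via (ii) = (2/1)×2.768 = 5.536 mol
total n(L) = 3.040 + 5.536 = 8.576 mol

8.58 mol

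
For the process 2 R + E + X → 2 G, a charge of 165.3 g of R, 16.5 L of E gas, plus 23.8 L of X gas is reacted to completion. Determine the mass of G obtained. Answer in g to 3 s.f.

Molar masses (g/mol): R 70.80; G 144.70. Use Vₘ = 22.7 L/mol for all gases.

n(R) = 165.3 / 70.80 = 2.335 mol
n(E) = 16.50 / 22.7 = 0.7269 mol
n(X) = 23.80 / 22.7 = 1.048 mol
n/ν for R = 2.335/2 = 1.168
n/ν for E = 0.7269/1 = 0.7269
n/ν for X = 1.048/1 = 1.048
Smallest n/ν is E → limiting reagent.
n(G) = (2/1) × 0.7269 = 1.454 mol
mass = 1.454 × 144.70 = 210.4 g

210 g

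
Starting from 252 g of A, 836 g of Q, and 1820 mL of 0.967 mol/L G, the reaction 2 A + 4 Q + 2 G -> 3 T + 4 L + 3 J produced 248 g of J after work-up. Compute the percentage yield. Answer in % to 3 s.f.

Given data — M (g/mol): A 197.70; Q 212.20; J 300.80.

n(A) = 252.0 / 197.70 = 1.275 mol
n(Q) = 836.0 / 212.20 = 3.940 mol
n(G) = 0.967 × 1820/1000 = 1.760 mol
n/ν for A = 1.275/2 = 0.6375
n/ν for Q = 3.940/4 = 0.9850
n/ν for G = 1.760/2 = 0.8800
Smallest n/ν is A → limiting reagent.
theoretical n(J) = (3/2) × 1.275 = 1.913 mol → 575.4 g
% yield = 248 / 575.4 × 100 = 43.10 %

43.1 %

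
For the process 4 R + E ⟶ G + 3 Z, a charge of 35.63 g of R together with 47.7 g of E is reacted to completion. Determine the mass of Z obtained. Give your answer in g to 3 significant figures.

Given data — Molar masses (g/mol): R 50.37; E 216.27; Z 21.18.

n(R) = 35.63 / 50.37 = 0.7074 mol
n(E) = 47.70 / 216.27 = 0.2206 mol
n/ν for R = 0.7074/4 = 0.1769
n/ν for E = 0.2206/1 = 0.2206
Smallest n/ν is R → limiting reagent.
n(Z) = (3/4) × 0.7074 = 0.5306 mol
mass = 0.5306 × 21.18 = 11.24 g

11.2 g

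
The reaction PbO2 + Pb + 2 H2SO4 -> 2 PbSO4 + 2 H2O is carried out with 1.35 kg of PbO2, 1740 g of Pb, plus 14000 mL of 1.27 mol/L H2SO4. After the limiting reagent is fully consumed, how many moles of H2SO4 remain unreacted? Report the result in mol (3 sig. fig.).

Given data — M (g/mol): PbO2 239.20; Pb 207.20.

n(PbO2) = 1.350×1000 / 239.20 = 5.644 mol
n(Pb) = 1740 / 207.20 = 8.398 mol
n(H2SO4) = 1.27 × 14000/1000 = 17.78 mol
n/ν for PbO2 = 5.644/1 = 5.644
n/ν for Pb = 8.398/1 = 8.398
n/ν for H2SO4 = 17.78/2 = 8.890
Smallest n/ν is PbO2 → limiting reagent.
H2SO4 consumed = (2/1) × 5.644 = 11.29 mol
H2SO4 remaining = 17.78 − 11.29 = 6.490 mol

6.49 mol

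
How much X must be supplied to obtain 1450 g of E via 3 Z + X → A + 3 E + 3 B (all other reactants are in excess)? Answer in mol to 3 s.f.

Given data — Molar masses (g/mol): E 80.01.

6.04 mol

n(E) = 1450 / 80.01 = 18.12 mol
n(X) = (1/3) × 18.12 = 6.040 mol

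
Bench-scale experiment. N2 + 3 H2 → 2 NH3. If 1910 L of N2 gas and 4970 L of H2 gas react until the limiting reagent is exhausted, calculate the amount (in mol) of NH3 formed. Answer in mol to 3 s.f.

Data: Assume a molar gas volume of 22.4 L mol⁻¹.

148 mol

n(N2) = 1910 / 22.4 = 85.27 mol
n(H2) = 4970 / 22.4 = 221.9 mol
n/ν for N2 = 85.27/1 = 85.27
n/ν for H2 = 221.9/3 = 73.97
Smallest n/ν is H2 → limiting reagent.
n(NH3) = (2/3) × 221.9 = 147.9 mol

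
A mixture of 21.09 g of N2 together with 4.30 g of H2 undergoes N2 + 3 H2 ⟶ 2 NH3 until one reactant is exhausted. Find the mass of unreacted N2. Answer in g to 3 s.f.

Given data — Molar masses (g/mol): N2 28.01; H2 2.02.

n(N2) = 21.09 / 28.01 = 0.7529 mol
n(H2) = 4.300 / 2.02 = 2.129 mol
n/ν for N2 = 0.7529/1 = 0.7529
n/ν for H2 = 2.129/3 = 0.7097
Smallest n/ν is H2 → limiting reagent.
N2 consumed = (1/3) × 2.129 = 0.7097 mol
N2 remaining = 0.7529 − 0.7097 = 0.04320 mol
mass = 0.04320 × 28.01 = 1.210 g

1.21 g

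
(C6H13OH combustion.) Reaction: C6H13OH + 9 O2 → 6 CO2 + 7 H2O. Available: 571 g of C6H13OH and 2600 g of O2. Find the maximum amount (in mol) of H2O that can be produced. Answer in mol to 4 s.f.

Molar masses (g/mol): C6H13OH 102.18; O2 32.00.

n(C6H13OH) = 571.0 / 102.18 = 5.588 mol
n(O2) = 2600 / 32.00 = 81.25 mol
n/ν for C6H13OH = 5.588/1 = 5.588
n/ν for O2 = 81.25/9 = 9.028
Smallest n/ν is C6H13OH → limiting reagent.
n(H2O) = (7/1) × 5.588 = 39.12 mol

39.12 mol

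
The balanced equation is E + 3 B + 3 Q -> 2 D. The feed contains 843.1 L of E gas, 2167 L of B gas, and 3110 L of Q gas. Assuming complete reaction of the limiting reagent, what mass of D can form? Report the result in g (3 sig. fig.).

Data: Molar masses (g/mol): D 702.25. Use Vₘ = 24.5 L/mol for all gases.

n(E) = 843.1 / 24.5 = 34.41 mol
n(B) = 2167 / 24.5 = 88.45 mol
n(Q) = 3110 / 24.5 = 126.9 mol
n/ν for E = 34.41/1 = 34.41
n/ν for B = 88.45/3 = 29.48
n/ν for Q = 126.9/3 = 42.30
Smallest n/ν is B → limiting reagent.
n(D) = (2/3) × 88.45 = 58.97 mol
mass = 58.97 × 702.25 = 41410 g

41400 g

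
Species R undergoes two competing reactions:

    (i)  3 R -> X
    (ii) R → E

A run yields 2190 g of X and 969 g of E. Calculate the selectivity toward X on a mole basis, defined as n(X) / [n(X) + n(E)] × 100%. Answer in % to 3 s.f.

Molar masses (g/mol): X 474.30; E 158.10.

n(X) = 2190 / 474.30 = 4.617 mol
n(E) = 969 / 158.10 = 6.129 mol
selectivity = 4.617/(4.617+6.129) × 100 = 42.96 %

43.0 %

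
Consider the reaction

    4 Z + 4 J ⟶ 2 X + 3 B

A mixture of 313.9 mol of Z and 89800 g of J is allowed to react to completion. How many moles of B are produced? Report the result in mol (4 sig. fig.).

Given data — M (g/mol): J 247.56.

n(Z) = 313.9 mol
n(J) = 89800 / 247.56 = 362.7 mol
n/ν for Z = 313.9/4 = 78.48
n/ν for J = 362.7/4 = 90.68
Smallest n/ν is Z → limiting reagent.
n(B) = (3/4) × 313.9 = 235.4 mol

235.4 mol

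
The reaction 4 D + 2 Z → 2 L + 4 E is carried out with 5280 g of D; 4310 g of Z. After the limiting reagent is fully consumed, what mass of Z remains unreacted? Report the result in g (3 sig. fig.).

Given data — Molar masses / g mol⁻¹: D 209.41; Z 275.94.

831 g

n(D) = 5280 / 209.41 = 25.21 mol
n(Z) = 4310 / 275.94 = 15.62 mol
n/ν for D = 25.21/4 = 6.303
n/ν for Z = 15.62/2 = 7.810
Smallest n/ν is D → limiting reagent.
Z consumed = (2/4) × 25.21 = 12.61 mol
Z remaining = 15.62 − 12.61 = 3.010 mol
mass = 3.010 × 275.94 = 830.6 g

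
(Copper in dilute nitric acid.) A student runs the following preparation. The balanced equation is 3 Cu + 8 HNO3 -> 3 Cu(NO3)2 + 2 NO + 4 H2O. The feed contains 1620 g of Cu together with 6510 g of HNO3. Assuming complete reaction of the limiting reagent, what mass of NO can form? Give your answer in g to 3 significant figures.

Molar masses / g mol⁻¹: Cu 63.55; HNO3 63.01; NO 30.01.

n(Cu) = 1620 / 63.55 = 25.49 mol
n(HNO3) = 6510 / 63.01 = 103.3 mol
n/ν → Cu: 8.497, HNO3: 12.91; Cu is limiting.
n(NO) = (2/3) × 25.49 = 16.99 mol
mass = 16.99 × 30.01 = 509.9 g

510 g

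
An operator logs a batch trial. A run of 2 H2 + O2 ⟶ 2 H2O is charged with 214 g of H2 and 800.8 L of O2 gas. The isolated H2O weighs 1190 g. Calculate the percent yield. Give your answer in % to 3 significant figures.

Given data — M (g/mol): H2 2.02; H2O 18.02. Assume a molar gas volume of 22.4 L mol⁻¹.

92.4 %

n(H2) = 214.0 / 2.02 = 105.9 mol
n(O2) = 800.8 / 22.4 = 35.75 mol
n/ν for H2 = 105.9/2 = 52.95
n/ν for O2 = 35.75/1 = 35.75
Smallest n/ν is O2 → limiting reagent.
theoretical n(H2O) = (2/1) × 35.75 = 71.50 mol → 1288 g
% yield = 1190 / 1288 × 100 = 92.39 %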